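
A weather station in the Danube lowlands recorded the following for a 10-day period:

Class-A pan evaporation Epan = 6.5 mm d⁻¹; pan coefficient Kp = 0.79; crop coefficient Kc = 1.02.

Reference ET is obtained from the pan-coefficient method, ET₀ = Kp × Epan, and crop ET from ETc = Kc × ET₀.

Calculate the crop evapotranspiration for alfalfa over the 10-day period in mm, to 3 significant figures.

52.4 mm

ET₀ = 0.79 × 6.5 = 5.1350 mm/d
ETc = Kc × ET₀ = 1.02 × 5.1350 = 5.2377 mm/d
Over 10 days: 5.2377 × 10 = 52.377 mm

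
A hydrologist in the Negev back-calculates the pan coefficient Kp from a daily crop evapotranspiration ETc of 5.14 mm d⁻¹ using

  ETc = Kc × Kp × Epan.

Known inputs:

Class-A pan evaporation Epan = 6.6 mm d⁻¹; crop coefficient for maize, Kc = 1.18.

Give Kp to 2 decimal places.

0.66

ETc = Kc × Kp × Epan  ⇒  Kp = ETc / (Kc × Epan)
Kp = 5.14 / (1.18 × 6.6) = 5.14 / 7.788 = 0.6600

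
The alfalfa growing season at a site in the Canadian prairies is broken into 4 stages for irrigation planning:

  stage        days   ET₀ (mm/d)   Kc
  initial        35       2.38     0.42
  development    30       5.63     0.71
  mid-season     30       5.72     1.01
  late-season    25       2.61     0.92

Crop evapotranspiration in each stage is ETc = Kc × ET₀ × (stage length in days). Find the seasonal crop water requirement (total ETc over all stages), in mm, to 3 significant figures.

initial: 0.42 × 2.38 × 35 = 34.99 mm
development: 0.71 × 5.63 × 30 = 119.92 mm
mid-season: 1.01 × 5.72 × 30 = 173.32 mm
late-season: 0.92 × 2.61 × 25 = 60.03 mm
Seasonal total = 388.26 mm

388 mm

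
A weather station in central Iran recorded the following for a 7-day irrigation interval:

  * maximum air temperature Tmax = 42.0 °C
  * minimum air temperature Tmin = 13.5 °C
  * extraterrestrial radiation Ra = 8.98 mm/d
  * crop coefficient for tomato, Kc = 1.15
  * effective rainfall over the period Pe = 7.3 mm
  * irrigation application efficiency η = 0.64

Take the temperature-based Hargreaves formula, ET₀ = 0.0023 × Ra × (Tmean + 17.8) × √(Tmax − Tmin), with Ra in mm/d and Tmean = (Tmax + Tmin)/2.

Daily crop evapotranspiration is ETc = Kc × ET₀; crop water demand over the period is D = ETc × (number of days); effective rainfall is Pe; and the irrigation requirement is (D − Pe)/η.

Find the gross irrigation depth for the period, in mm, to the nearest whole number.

52 mm

Tmean = (42.0 + 13.5)/2 = 27.75 °C
ET₀ = 0.0023 × 8.98 × (27.75 + 17.8) × √28.5 = 0.0023 × 8.98 × 45.55 × 5.3385 = 5.0224 mm/d
ETc = Kc × ET₀ = 1.15 × 5.0224 = 5.7758 mm/d
Crop demand D = ETc × 7 d = 5.7758 × 7 = 40.431 mm
D − Pe = 40.431 − 7.3 = 33.131 mm
Gross irrigation = 33.131 / 0.64 = 51.767 mm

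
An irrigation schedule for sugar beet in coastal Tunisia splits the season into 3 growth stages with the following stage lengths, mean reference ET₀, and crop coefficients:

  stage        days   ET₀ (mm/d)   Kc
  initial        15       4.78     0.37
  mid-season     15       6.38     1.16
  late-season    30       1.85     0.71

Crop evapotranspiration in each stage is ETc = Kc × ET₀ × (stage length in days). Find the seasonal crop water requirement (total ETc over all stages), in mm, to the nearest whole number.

initial: 0.37 × 4.78 × 15 = 26.53 mm
mid-season: 1.16 × 6.38 × 15 = 111.01 mm
late-season: 0.71 × 1.85 × 30 = 39.41 mm
Seasonal total = 176.95 mm

177 mm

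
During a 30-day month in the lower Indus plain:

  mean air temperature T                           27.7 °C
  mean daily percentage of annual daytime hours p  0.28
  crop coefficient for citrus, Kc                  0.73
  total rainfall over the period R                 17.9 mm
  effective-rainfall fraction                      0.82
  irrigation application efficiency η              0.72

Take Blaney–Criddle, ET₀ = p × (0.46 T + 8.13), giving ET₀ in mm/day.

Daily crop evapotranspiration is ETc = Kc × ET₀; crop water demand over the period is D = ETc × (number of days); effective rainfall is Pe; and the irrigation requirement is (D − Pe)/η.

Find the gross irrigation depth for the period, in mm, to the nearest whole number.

ET₀ = 0.28 × (0.46 × 27.7 + 8.13) = 0.28 × 20.872 = 5.8442 mm/d
ETc = Kc × ET₀ = 0.73 × 5.8442 = 4.2663 mm/d
Crop demand D = ETc × 30 d = 4.2663 × 30 = 127.989 mm
Pe = 0.82 × 17.9 = 14.678 mm
D − Pe = 127.989 − 14.678 = 113.311 mm
Gross irrigation = 113.311 / 0.72 = 157.376 mm

157 mm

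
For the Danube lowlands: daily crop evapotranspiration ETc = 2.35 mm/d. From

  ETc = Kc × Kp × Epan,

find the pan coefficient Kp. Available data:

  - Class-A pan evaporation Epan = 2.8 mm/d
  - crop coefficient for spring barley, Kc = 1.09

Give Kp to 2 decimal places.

ETc = Kc × Kp × Epan  ⇒  Kp = ETc / (Kc × Epan)
Kp = 2.35 / (1.09 × 2.8) = 2.35 / 3.052 = 0.7700

0.77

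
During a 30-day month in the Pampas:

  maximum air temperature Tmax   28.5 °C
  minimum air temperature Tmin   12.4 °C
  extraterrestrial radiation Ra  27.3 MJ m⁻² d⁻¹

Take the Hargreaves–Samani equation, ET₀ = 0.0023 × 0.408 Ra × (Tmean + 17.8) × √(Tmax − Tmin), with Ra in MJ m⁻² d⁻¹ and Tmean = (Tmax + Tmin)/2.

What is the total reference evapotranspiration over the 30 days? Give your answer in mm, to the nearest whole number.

Tmean = (28.5 + 12.4)/2 = 20.45 °C
0.408 Ra = 0.408 × 27.3 = 11.1384 mm/d equivalent
ET₀ = 0.0023 × 11.1384 × (20.45 + 17.8) × √16.1 = 0.0023 × 11.1384 × 38.25 × 4.0125 = 3.9319 mm/d
Over 30 days: 3.9319 × 30 = 117.957 mm

118 mm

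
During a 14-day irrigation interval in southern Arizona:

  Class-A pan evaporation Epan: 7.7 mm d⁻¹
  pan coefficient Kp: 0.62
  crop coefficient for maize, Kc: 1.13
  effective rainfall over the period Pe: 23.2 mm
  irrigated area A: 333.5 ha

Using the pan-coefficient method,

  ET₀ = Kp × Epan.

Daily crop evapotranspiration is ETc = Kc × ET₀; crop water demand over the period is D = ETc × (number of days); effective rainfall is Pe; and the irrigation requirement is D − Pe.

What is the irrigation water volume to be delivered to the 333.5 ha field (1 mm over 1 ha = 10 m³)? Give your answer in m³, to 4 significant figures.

ET₀ = 0.62 × 7.7 = 4.7740 mm/d
ETc = Kc × ET₀ = 1.13 × 4.7740 = 5.3946 mm/d
Crop demand D = ETc × 14 d = 5.3946 × 14 = 75.524 mm
D − Pe = 75.524 − 23.2 = 52.324 mm
Volume = 52.324 mm × 333.5 ha × 10 = 174500.5 m³

174500 m³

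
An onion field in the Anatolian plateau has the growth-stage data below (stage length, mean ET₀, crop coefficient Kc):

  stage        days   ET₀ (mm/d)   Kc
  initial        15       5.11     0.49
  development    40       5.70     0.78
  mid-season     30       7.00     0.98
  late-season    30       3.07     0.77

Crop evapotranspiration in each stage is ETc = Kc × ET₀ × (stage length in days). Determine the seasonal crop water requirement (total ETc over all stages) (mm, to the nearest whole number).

initial: 0.49 × 5.11 × 15 = 37.56 mm
development: 0.78 × 5.70 × 40 = 177.84 mm
mid-season: 0.98 × 7.00 × 30 = 205.80 mm
late-season: 0.77 × 3.07 × 30 = 70.92 mm
Seasonal total = 492.12 mm

492 mm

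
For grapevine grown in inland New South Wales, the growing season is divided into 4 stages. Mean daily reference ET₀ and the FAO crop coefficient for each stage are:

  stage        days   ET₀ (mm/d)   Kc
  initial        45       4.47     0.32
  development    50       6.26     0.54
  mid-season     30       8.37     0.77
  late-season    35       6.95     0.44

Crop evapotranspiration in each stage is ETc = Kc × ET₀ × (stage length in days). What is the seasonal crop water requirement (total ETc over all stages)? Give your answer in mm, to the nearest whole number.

initial: 0.32 × 4.47 × 45 = 64.37 mm
development: 0.54 × 6.26 × 50 = 169.02 mm
mid-season: 0.77 × 8.37 × 30 = 193.35 mm
late-season: 0.44 × 6.95 × 35 = 107.03 mm
Seasonal total = 533.77 mm

534 mm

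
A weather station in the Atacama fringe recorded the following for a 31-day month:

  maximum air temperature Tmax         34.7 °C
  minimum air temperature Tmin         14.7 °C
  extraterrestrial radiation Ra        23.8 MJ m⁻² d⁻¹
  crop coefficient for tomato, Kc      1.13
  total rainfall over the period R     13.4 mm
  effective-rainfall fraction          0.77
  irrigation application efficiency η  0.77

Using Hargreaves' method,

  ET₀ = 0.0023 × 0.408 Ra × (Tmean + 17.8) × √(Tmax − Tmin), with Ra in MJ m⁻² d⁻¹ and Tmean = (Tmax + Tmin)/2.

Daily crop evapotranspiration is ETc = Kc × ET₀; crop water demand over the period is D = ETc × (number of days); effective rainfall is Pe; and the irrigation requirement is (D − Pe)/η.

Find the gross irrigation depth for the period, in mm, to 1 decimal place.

179.7 mm

Tmean = (34.7 + 14.7)/2 = 24.70 °C
0.408 Ra = 0.408 × 23.8 = 9.7104 mm/d equivalent
ET₀ = 0.0023 × 9.7104 × (24.70 + 17.8) × √20.0 = 0.0023 × 9.7104 × 42.50 × 4.4721 = 4.2449 mm/d
ETc = Kc × ET₀ = 1.13 × 4.2449 = 4.7967 mm/d
Crop demand D = ETc × 31 d = 4.7967 × 31 = 148.698 mm
Pe = 0.77 × 13.4 = 10.318 mm
D − Pe = 148.698 − 10.318 = 138.380 mm
Gross irrigation = 138.380 / 0.77 = 179.714 mm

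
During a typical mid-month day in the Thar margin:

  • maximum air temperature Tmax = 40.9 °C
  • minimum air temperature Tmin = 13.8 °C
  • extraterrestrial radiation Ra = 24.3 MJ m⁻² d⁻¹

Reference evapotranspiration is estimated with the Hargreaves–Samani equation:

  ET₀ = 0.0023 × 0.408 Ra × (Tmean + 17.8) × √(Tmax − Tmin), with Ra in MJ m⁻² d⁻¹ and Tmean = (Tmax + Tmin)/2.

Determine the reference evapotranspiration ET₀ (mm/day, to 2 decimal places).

5.36 mm/day

Tmean = (40.9 + 13.8)/2 = 27.35 °C
0.408 Ra = 0.408 × 24.3 = 9.9144 mm/d equivalent
ET₀ = 0.0023 × 9.9144 × (27.35 + 17.8) × √27.1 = 0.0023 × 9.9144 × 45.15 × 5.2058 = 5.3597 mm/d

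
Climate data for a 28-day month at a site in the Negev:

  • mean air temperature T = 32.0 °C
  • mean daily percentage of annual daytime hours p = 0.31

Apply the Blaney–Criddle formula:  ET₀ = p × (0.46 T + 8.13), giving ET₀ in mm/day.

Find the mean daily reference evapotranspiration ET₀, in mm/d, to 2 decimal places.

ET₀ = 0.31 × (0.46 × 32.0 + 8.13) = 0.31 × 22.850 = 7.0835 mm/d

7.08 mm/d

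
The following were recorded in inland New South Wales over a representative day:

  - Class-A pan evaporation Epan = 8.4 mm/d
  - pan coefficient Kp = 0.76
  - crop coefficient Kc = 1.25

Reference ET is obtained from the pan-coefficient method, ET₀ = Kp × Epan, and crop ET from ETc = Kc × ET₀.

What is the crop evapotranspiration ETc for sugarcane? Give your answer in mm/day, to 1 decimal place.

ET₀ = 0.76 × 8.4 = 6.3840 mm/d
ETc = Kc × ET₀ = 1.25 × 6.3840 = 7.9800 mm/d

8.0 mm/day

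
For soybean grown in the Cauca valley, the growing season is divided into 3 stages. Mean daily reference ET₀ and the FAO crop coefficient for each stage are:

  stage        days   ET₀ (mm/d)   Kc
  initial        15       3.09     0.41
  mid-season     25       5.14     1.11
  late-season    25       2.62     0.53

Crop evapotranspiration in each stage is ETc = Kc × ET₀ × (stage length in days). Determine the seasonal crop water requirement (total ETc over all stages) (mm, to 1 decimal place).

196.4 mm

initial: 0.41 × 3.09 × 15 = 19.00 mm
mid-season: 1.11 × 5.14 × 25 = 142.64 mm
late-season: 0.53 × 2.62 × 25 = 34.72 mm
Seasonal total = 196.36 mm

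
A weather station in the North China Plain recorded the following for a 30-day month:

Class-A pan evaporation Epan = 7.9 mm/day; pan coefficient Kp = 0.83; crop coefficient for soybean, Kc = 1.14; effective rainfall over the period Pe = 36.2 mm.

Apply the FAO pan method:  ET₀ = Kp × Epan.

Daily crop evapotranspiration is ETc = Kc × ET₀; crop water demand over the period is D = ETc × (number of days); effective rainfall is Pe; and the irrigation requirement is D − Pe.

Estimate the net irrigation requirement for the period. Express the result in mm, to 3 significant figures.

188 mm

ET₀ = 0.83 × 7.9 = 6.5570 mm/d
ETc = Kc × ET₀ = 1.14 × 6.5570 = 7.4750 mm/d
Crop demand D = ETc × 30 d = 7.4750 × 30 = 224.250 mm
D − Pe = 224.250 − 36.2 = 188.050 mm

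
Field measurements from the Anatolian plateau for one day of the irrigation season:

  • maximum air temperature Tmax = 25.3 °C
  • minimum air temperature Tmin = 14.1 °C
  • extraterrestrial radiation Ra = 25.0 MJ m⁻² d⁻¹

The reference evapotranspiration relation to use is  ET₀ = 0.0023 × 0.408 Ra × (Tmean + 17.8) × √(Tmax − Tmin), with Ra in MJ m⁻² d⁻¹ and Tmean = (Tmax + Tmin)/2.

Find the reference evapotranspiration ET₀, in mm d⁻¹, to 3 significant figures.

2.94 mm d⁻¹

Tmean = (25.3 + 14.1)/2 = 19.70 °C
0.408 Ra = 0.408 × 25.0 = 10.2000 mm/d equivalent
ET₀ = 0.0023 × 10.2000 × (19.70 + 17.8) × √11.2 = 0.0023 × 10.2000 × 37.50 × 3.3466 = 2.9442 mm/d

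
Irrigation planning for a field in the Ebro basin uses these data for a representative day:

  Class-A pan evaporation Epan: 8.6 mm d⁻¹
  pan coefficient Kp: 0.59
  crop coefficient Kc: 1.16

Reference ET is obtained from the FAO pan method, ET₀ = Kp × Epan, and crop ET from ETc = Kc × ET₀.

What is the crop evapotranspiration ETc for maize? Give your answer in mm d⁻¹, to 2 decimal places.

5.89 mm d⁻¹

ET₀ = 0.59 × 8.6 = 5.0740 mm/d
ETc = Kc × ET₀ = 1.16 × 5.0740 = 5.8858 mm/d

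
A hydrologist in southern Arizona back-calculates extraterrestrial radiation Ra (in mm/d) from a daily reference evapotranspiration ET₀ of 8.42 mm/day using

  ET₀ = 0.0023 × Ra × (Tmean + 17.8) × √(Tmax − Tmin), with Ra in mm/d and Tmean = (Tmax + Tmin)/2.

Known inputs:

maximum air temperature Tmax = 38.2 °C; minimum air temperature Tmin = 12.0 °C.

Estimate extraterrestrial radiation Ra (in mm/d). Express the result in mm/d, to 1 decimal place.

Tmean = 25.10 °C; √ΔT = 5.1186
Ra = ET₀ / [0.0023 × (Tmean+17.8) × √ΔT] = 8.42 / (0.0023 × 42.90 × 5.1186) = 16.672 mm/d

16.7 mm/d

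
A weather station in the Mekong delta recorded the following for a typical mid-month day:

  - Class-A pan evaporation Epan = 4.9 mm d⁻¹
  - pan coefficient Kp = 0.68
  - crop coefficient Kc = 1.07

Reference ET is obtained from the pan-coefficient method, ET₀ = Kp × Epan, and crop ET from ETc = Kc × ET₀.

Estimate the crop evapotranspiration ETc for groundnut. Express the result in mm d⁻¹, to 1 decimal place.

3.6 mm d⁻¹

ET₀ = 0.68 × 4.9 = 3.3320 mm/d
ETc = Kc × ET₀ = 1.07 × 3.3320 = 3.5652 mm/d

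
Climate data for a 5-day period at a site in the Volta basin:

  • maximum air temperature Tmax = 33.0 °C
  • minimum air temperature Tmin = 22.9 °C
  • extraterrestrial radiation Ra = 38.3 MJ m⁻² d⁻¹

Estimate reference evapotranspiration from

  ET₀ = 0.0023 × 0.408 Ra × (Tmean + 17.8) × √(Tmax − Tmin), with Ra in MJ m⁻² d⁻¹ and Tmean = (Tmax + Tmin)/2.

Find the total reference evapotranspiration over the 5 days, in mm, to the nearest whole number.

26 mm

Tmean = (33.0 + 22.9)/2 = 27.95 °C
0.408 Ra = 0.408 × 38.3 = 15.6264 mm/d equivalent
ET₀ = 0.0023 × 15.6264 × (27.95 + 17.8) × √10.1 = 0.0023 × 15.6264 × 45.75 × 3.1780 = 5.2255 mm/d
Over 5 days: 5.2255 × 5 = 26.128 mm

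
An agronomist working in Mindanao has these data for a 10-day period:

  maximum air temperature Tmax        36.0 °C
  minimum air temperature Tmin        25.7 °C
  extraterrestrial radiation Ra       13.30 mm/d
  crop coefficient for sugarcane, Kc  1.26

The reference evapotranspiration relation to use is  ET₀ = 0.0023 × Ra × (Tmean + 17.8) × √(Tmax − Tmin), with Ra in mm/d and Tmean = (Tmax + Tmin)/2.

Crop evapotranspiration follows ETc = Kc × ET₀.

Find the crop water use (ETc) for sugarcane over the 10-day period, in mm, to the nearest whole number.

Tmean = (36.0 + 25.7)/2 = 30.85 °C
ET₀ = 0.0023 × 13.30 × (30.85 + 17.8) × √10.3 = 0.0023 × 13.30 × 48.65 × 3.2094 = 4.7762 mm/d
ETc = Kc × ET₀ = 1.26 × 4.7762 = 6.0180 mm/d
Over 10 days: 6.0180 × 10 = 60.180 mm

60 mm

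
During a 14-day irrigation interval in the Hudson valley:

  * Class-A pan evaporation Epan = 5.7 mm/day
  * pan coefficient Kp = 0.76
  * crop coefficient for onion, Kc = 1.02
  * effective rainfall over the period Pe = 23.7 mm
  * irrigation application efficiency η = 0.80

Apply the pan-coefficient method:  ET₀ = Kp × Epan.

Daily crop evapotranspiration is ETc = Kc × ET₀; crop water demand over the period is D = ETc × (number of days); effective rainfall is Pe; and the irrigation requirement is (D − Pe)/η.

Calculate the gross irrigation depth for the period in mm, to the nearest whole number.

48 mm

ET₀ = 0.76 × 5.7 = 4.3320 mm/d
ETc = Kc × ET₀ = 1.02 × 4.3320 = 4.4186 mm/d
Crop demand D = ETc × 14 d = 4.4186 × 14 = 61.860 mm
D − Pe = 61.860 − 23.7 = 38.160 mm
Gross irrigation = 38.160 / 0.80 = 47.700 mm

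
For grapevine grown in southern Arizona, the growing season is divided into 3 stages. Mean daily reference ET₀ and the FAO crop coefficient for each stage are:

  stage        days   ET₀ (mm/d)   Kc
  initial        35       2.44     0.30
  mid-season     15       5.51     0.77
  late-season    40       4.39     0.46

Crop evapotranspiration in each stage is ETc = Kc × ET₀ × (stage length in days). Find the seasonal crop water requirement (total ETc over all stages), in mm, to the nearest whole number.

170 mm

initial: 0.30 × 2.44 × 35 = 25.62 mm
mid-season: 0.77 × 5.51 × 15 = 63.64 mm
late-season: 0.46 × 4.39 × 40 = 80.78 mm
Seasonal total = 170.04 mm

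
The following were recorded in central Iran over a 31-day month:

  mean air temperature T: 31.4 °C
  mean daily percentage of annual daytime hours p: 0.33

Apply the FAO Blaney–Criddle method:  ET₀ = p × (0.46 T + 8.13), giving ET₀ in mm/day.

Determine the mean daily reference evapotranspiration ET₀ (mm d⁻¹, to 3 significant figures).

7.45 mm d⁻¹

ET₀ = 0.33 × (0.46 × 31.4 + 8.13) = 0.33 × 22.574 = 7.4494 mm/d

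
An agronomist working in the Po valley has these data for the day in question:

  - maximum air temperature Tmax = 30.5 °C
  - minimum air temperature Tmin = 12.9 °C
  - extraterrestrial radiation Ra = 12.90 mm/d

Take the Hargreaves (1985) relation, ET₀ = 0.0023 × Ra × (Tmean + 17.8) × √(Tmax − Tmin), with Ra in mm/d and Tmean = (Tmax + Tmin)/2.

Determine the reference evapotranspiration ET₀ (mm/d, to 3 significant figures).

4.92 mm/d

Tmean = (30.5 + 12.9)/2 = 21.70 °C
ET₀ = 0.0023 × 12.90 × (21.70 + 17.8) × √17.6 = 0.0023 × 12.90 × 39.50 × 4.1952 = 4.9166 mm/d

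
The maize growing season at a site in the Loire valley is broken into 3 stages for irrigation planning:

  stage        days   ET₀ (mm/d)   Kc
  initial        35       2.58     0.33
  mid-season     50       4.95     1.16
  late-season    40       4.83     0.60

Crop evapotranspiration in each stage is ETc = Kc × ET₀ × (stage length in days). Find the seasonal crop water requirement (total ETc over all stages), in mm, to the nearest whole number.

initial: 0.33 × 2.58 × 35 = 29.80 mm
mid-season: 1.16 × 4.95 × 50 = 287.10 mm
late-season: 0.60 × 4.83 × 40 = 115.92 mm
Seasonal total = 432.82 mm

433 mm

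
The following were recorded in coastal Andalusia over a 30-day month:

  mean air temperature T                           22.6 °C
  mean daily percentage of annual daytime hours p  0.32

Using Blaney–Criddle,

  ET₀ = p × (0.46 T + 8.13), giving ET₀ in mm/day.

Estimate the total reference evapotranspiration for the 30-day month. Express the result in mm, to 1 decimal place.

177.8 mm

ET₀ = 0.32 × (0.46 × 22.6 + 8.13) = 0.32 × 18.526 = 5.9283 mm/d
Monthly total = 5.9283 × 30 = 177.849 mm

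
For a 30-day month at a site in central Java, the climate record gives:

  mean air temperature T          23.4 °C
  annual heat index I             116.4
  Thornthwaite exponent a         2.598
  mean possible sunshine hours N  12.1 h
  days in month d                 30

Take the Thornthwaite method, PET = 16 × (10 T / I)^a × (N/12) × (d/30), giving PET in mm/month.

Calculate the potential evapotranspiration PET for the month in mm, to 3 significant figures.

99.0 mm

10T/I = 10 × 23.4 / 116.4 = 2.0103
(10T/I)^a = 2.0103^2.598 = 6.1358
Uncorrected PET = 16 × 6.1358 = 98.173 mm
Correction = (N/12)(d/30) = (12.1/12)(30/30) = 1.0083
PET = 98.173 × 1.0083 = 98.988 mm/month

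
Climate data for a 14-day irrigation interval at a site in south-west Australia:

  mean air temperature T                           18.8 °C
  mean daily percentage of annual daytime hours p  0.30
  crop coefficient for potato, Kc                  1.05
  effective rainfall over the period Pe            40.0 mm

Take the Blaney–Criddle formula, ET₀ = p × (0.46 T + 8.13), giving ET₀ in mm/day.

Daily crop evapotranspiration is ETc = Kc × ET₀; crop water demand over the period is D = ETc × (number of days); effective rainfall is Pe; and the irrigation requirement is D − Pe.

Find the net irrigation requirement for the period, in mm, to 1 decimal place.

ET₀ = 0.30 × (0.46 × 18.8 + 8.13) = 0.30 × 16.778 = 5.0334 mm/d
ETc = Kc × ET₀ = 1.05 × 5.0334 = 5.2851 mm/d
Crop demand D = ETc × 14 d = 5.2851 × 14 = 73.991 mm
D − Pe = 73.991 − 40.0 = 33.991 mm

34.0 mm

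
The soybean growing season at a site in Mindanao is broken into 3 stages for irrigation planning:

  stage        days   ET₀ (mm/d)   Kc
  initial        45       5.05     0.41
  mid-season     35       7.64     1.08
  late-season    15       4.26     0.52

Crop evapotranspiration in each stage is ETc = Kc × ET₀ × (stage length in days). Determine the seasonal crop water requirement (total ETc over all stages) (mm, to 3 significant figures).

415 mm

initial: 0.41 × 5.05 × 45 = 93.17 mm
mid-season: 1.08 × 7.64 × 35 = 288.79 mm
late-season: 0.52 × 4.26 × 15 = 33.23 mm
Seasonal total = 415.19 mm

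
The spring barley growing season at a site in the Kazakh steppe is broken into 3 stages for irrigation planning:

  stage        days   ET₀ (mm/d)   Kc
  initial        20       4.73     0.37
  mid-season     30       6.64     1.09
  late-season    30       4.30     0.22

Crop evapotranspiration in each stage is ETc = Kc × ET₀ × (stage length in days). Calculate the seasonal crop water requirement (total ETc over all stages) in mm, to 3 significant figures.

initial: 0.37 × 4.73 × 20 = 35.00 mm
mid-season: 1.09 × 6.64 × 30 = 217.13 mm
late-season: 0.22 × 4.30 × 30 = 28.38 mm
Seasonal total = 280.51 mm

281 mm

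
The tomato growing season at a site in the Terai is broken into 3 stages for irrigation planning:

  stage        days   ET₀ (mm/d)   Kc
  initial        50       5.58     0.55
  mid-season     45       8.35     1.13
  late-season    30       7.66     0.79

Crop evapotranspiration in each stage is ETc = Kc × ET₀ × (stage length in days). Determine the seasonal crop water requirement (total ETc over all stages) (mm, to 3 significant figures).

760 mm

initial: 0.55 × 5.58 × 50 = 153.45 mm
mid-season: 1.13 × 8.35 × 45 = 424.60 mm
late-season: 0.79 × 7.66 × 30 = 181.54 mm
Seasonal total = 759.59 mm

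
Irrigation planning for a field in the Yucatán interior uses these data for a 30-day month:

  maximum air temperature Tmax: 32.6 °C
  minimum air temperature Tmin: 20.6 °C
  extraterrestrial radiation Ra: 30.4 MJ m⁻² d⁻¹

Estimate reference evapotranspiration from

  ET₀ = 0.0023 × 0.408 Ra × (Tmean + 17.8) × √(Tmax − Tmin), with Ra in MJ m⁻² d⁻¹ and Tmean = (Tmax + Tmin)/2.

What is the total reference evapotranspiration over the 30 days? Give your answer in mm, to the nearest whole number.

Tmean = (32.6 + 20.6)/2 = 26.60 °C
0.408 Ra = 0.408 × 30.4 = 12.4032 mm/d equivalent
ET₀ = 0.0023 × 12.4032 × (26.60 + 17.8) × √12.0 = 0.0023 × 12.4032 × 44.40 × 3.4641 = 4.3877 mm/d
Over 30 days: 4.3877 × 30 = 131.631 mm

132 mm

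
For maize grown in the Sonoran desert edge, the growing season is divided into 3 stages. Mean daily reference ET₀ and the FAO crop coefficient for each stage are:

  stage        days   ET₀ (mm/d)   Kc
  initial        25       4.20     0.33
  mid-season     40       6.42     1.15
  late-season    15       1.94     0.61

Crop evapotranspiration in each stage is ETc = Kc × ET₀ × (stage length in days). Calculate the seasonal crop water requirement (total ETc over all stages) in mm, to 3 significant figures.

348 mm

initial: 0.33 × 4.20 × 25 = 34.65 mm
mid-season: 1.15 × 6.42 × 40 = 295.32 mm
late-season: 0.61 × 1.94 × 15 = 17.75 mm
Seasonal total = 347.72 mm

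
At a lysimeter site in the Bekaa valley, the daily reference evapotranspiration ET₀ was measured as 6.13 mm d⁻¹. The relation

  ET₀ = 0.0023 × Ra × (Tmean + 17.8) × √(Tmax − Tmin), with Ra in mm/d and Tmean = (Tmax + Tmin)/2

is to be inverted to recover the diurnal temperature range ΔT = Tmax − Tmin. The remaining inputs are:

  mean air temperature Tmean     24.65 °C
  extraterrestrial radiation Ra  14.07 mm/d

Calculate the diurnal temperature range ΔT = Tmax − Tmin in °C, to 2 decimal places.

19.91 °C

√ΔT = ET₀ / [0.0023 × Ra × (Tmean+17.8)] = 6.13 / (0.0023 × 14.07 × 42.45) = 4.4623
ΔT = 4.4623² = 19.912 °C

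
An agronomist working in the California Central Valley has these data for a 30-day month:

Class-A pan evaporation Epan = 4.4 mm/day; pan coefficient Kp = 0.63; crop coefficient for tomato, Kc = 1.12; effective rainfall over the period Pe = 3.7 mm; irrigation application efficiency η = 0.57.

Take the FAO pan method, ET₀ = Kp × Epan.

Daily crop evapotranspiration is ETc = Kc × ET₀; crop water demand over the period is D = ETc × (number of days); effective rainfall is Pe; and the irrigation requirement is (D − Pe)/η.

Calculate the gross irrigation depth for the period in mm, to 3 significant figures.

157 mm

ET₀ = 0.63 × 4.4 = 2.7720 mm/d
ETc = Kc × ET₀ = 1.12 × 2.7720 = 3.1046 mm/d
Crop demand D = ETc × 30 d = 3.1046 × 30 = 93.138 mm
D − Pe = 93.138 − 3.7 = 89.438 mm
Gross irrigation = 89.438 / 0.57 = 156.909 mm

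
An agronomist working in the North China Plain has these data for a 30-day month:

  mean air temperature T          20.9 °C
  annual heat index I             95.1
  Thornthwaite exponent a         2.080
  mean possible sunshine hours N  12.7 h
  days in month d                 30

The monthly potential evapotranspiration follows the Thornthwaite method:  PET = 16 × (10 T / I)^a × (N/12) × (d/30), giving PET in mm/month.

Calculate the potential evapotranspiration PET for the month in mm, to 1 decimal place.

10T/I = 10 × 20.9 / 95.1 = 2.1977
(10T/I)^a = 2.1977^2.080 = 5.1439
Uncorrected PET = 16 × 5.1439 = 82.302 mm
Correction = (N/12)(d/30) = (12.7/12)(30/30) = 1.0583
PET = 82.302 × 1.0583 = 87.100 mm/month

87.1 mm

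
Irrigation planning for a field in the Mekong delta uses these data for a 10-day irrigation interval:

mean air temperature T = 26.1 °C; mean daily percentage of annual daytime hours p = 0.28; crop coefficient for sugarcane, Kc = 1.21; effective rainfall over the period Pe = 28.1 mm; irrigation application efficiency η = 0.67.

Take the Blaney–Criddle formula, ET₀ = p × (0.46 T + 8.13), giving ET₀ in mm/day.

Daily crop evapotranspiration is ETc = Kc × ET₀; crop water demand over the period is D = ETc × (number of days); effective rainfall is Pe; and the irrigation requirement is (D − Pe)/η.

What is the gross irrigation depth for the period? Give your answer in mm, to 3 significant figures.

ET₀ = 0.28 × (0.46 × 26.1 + 8.13) = 0.28 × 20.136 = 5.6381 mm/d
ETc = Kc × ET₀ = 1.21 × 5.6381 = 6.8221 mm/d
Crop demand D = ETc × 10 d = 6.8221 × 10 = 68.221 mm
D − Pe = 68.221 − 28.1 = 40.121 mm
Gross irrigation = 40.121 / 0.67 = 59.882 mm

59.9 mm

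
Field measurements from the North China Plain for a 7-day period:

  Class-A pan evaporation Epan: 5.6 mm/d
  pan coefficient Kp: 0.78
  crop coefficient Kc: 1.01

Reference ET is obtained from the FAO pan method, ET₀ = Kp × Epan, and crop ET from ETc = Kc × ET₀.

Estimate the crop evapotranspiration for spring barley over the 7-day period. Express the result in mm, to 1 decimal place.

ET₀ = 0.78 × 5.6 = 4.3680 mm/d
ETc = Kc × ET₀ = 1.01 × 4.3680 = 4.4117 mm/d
Over 7 days: 4.4117 × 7 = 30.882 mm

30.9 mm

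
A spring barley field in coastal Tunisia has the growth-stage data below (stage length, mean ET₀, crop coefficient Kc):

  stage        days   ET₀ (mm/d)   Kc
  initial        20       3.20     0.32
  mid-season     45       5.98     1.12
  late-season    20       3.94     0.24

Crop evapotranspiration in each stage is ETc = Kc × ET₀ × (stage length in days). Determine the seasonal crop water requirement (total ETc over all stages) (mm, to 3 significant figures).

initial: 0.32 × 3.20 × 20 = 20.48 mm
mid-season: 1.12 × 5.98 × 45 = 301.39 mm
late-season: 0.24 × 3.94 × 20 = 18.91 mm
Seasonal total = 340.78 mm

341 mm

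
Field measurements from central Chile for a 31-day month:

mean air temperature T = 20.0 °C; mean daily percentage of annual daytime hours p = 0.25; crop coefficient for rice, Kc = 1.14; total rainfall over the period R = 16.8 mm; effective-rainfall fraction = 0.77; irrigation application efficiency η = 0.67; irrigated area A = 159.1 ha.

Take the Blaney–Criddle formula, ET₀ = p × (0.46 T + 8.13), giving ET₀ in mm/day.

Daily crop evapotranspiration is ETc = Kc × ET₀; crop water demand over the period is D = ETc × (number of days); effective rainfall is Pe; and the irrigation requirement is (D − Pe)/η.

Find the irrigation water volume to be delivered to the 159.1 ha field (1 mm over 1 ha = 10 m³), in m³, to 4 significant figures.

332900 m³

ET₀ = 0.25 × (0.46 × 20.0 + 8.13) = 0.25 × 17.330 = 4.3325 mm/d
ETc = Kc × ET₀ = 1.14 × 4.3325 = 4.9391 mm/d
Crop demand D = ETc × 31 d = 4.9391 × 31 = 153.112 mm
Pe = 0.77 × 16.8 = 12.936 mm
D − Pe = 153.112 − 12.936 = 140.176 mm
Gross irrigation = 140.176 / 0.67 = 209.218 mm
Volume = 209.218 mm × 159.1 ha × 10 = 332865.8 m³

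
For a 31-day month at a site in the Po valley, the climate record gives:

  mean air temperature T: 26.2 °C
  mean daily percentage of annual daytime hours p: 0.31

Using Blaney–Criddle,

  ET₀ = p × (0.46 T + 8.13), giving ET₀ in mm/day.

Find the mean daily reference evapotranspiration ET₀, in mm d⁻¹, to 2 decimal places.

6.26 mm d⁻¹

ET₀ = 0.31 × (0.46 × 26.2 + 8.13) = 0.31 × 20.182 = 6.2564 mm/d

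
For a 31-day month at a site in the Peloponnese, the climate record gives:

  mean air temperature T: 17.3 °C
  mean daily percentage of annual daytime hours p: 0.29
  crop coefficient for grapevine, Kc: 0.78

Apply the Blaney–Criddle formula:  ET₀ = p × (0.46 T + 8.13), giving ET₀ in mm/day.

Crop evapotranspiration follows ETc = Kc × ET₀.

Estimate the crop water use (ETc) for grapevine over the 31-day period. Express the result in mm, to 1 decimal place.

ET₀ = 0.29 × (0.46 × 17.3 + 8.13) = 0.29 × 16.088 = 4.6655 mm/d
ETc = Kc × ET₀ = 0.78 × 4.6655 = 3.6391 mm/d
Over 31 days: 3.6391 × 31 = 112.812 mm

112.8 mm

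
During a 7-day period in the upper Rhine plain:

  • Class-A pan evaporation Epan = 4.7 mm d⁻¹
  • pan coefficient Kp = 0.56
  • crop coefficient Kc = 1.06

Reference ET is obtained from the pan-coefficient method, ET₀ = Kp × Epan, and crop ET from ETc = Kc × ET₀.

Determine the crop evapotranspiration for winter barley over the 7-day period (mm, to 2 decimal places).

19.53 mm

ET₀ = 0.56 × 4.7 = 2.6320 mm/d
ETc = Kc × ET₀ = 1.06 × 2.6320 = 2.7899 mm/d
Over 7 days: 2.7899 × 7 = 19.529 mm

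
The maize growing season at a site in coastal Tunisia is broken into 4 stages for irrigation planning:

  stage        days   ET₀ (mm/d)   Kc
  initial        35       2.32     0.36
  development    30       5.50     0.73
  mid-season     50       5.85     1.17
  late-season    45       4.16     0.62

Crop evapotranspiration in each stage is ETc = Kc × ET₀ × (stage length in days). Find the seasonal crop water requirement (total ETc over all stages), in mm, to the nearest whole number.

608 mm

initial: 0.36 × 2.32 × 35 = 29.23 mm
development: 0.73 × 5.50 × 30 = 120.45 mm
mid-season: 1.17 × 5.85 × 50 = 342.23 mm
late-season: 0.62 × 4.16 × 45 = 116.06 mm
Seasonal total = 607.97 mm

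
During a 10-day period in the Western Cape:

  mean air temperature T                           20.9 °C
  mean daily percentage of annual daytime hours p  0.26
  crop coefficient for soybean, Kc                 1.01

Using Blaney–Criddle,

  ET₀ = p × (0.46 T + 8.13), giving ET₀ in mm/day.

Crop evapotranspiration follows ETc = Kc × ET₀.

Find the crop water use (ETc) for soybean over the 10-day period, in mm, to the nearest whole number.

ET₀ = 0.26 × (0.46 × 20.9 + 8.13) = 0.26 × 17.744 = 4.6134 mm/d
ETc = Kc × ET₀ = 1.01 × 4.6134 = 4.6595 mm/d
Over 10 days: 4.6595 × 10 = 46.595 mm

47 mm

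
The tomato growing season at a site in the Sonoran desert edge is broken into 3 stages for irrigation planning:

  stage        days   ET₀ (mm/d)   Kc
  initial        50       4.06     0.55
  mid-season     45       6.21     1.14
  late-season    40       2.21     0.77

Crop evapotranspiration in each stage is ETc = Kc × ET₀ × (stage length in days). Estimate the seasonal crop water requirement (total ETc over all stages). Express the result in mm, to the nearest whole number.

initial: 0.55 × 4.06 × 50 = 111.65 mm
mid-season: 1.14 × 6.21 × 45 = 318.57 mm
late-season: 0.77 × 2.21 × 40 = 68.07 mm
Seasonal total = 498.29 mm

498 mm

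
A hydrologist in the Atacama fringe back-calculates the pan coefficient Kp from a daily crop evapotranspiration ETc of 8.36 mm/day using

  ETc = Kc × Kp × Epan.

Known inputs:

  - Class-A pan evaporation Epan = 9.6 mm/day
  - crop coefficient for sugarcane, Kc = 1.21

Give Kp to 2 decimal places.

ETc = Kc × Kp × Epan  ⇒  Kp = ETc / (Kc × Epan)
Kp = 8.36 / (1.21 × 9.6) = 8.36 / 11.616 = 0.7197

0.72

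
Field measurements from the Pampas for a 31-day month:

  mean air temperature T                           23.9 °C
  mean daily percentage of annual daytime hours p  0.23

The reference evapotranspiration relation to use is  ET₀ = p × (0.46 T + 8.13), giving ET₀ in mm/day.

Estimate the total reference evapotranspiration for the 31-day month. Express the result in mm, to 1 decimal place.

136.4 mm

ET₀ = 0.23 × (0.46 × 23.9 + 8.13) = 0.23 × 19.124 = 4.3985 mm/d
Monthly total = 4.3985 × 31 = 136.354 mm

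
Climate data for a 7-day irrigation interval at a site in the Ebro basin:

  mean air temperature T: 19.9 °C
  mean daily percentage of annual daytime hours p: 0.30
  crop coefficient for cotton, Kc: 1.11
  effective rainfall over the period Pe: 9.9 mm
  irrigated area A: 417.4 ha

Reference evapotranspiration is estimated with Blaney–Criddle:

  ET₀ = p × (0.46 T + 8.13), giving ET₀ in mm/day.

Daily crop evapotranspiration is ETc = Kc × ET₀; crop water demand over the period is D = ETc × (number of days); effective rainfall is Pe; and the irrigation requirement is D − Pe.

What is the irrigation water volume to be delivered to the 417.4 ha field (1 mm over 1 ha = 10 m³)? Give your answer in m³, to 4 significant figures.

ET₀ = 0.30 × (0.46 × 19.9 + 8.13) = 0.30 × 17.284 = 5.1852 mm/d
ETc = Kc × ET₀ = 1.11 × 5.1852 = 5.7556 mm/d
Crop demand D = ETc × 7 d = 5.7556 × 7 = 40.289 mm
D − Pe = 40.289 − 9.9 = 30.389 mm
Volume = 30.389 mm × 417.4 ha × 10 = 126843.7 m³

126800 m³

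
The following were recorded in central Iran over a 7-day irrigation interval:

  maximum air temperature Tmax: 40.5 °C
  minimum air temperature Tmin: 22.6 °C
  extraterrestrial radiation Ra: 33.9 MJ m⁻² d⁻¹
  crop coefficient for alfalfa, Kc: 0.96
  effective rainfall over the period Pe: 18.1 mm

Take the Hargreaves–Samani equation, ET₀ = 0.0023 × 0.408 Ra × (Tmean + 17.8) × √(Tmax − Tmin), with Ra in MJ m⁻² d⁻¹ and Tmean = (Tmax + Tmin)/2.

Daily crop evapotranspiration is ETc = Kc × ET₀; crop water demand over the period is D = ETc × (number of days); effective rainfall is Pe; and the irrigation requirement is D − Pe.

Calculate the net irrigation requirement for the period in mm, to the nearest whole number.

Tmean = (40.5 + 22.6)/2 = 31.55 °C
0.408 Ra = 0.408 × 33.9 = 13.8312 mm/d equivalent
ET₀ = 0.0023 × 13.8312 × (31.55 + 17.8) × √17.9 = 0.0023 × 13.8312 × 49.35 × 4.2308 = 6.6420 mm/d
ETc = Kc × ET₀ = 0.96 × 6.6420 = 6.3763 mm/d
Crop demand D = ETc × 7 d = 6.3763 × 7 = 44.634 mm
D − Pe = 44.634 − 18.1 = 26.534 mm

27 mm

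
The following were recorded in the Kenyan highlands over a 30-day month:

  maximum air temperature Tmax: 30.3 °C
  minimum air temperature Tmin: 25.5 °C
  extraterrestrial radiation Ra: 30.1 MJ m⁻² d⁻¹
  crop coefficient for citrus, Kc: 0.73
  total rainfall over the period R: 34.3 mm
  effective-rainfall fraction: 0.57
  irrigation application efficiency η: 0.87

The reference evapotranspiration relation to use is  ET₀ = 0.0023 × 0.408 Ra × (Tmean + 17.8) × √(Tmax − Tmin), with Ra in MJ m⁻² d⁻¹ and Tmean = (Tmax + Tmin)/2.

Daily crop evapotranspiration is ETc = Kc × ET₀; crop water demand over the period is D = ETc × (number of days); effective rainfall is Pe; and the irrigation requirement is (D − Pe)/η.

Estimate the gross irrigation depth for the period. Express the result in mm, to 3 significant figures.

Tmean = (30.3 + 25.5)/2 = 27.90 °C
0.408 Ra = 0.408 × 30.1 = 12.2808 mm/d equivalent
ET₀ = 0.0023 × 12.2808 × (27.90 + 17.8) × √4.8 = 0.0023 × 12.2808 × 45.70 × 2.1909 = 2.8281 mm/d
ETc = Kc × ET₀ = 0.73 × 2.8281 = 2.0645 mm/d
Crop demand D = ETc × 30 d = 2.0645 × 30 = 61.935 mm
Pe = 0.57 × 34.3 = 19.551 mm
D − Pe = 61.935 − 19.551 = 42.384 mm
Gross irrigation = 42.384 / 0.87 = 48.717 mm

48.7 mm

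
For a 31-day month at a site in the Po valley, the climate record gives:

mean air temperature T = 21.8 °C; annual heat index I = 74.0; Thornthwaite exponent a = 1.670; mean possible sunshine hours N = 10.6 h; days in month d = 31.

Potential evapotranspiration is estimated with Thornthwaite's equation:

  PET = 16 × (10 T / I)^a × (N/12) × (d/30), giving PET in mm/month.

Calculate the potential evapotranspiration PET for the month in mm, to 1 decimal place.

10T/I = 10 × 21.8 / 74.0 = 2.9459
(10T/I)^a = 2.9459^1.670 = 6.0757
Uncorrected PET = 16 × 6.0757 = 97.211 mm
Correction = (N/12)(d/30) = (10.6/12)(31/30) = 0.9128
PET = 97.211 × 0.9128 = 88.734 mm/month

88.7 mm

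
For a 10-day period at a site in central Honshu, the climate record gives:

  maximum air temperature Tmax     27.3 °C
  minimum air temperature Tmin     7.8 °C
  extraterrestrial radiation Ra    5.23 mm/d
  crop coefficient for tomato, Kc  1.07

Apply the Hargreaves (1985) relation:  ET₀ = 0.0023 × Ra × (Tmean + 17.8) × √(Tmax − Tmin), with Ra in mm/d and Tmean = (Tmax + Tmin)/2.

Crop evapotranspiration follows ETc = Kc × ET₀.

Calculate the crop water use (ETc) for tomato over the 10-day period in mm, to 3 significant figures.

20.1 mm

Tmean = (27.3 + 7.8)/2 = 17.55 °C
ET₀ = 0.0023 × 5.23 × (17.55 + 17.8) × √19.5 = 0.0023 × 5.23 × 35.35 × 4.4159 = 1.8778 mm/d
ETc = Kc × ET₀ = 1.07 × 1.8778 = 2.0092 mm/d
Over 10 days: 2.0092 × 10 = 20.092 mm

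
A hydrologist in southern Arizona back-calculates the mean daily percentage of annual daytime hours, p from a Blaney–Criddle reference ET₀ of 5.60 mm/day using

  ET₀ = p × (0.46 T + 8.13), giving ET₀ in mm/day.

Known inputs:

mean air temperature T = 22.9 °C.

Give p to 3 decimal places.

p = ET₀ / (0.46 T + 8.13) = 5.60 / (0.46 × 22.9 + 8.13) = 5.60 / 18.664 = 0.3000

0.300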